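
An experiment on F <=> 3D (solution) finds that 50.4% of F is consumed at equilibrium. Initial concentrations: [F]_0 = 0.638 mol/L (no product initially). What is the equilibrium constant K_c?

K_c = 2.84 (mol/L)^2

Let X = conversion of F.
Concentrations: [F] = 0.638 − 0.638X; [D] = 1.91X.
At X = 0.504: [F] = 0.316, [D] = 0.965.
K_c = [D]^3 / ([F]) = 2.84 (mol/L)^2.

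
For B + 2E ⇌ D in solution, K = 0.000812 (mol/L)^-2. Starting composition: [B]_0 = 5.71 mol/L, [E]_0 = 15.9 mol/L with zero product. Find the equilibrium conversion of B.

X = 0.142

Let X = conversion of B; extent ξ = 5.71·X mol/L.
Concentrations: [B] = 5.71 − 5.71X; [E] = 15.9 − 11.4X; [D] = 5.71X.
K = [D] / ([B] [E]^2).
Setting equal to 0.000812 and solving for X on (0,1) gives X = 0.142.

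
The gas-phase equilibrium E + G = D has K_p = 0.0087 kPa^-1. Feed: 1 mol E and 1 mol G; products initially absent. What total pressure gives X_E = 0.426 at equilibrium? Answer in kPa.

P = 234 kPa

Let X = conversion of E (basis 1 mol E); extent of reaction ξ = X.
Moles: n_E = 1 − X; n_G = 1 − X; n_D = X.
n_T = Σnᵢ = 2 − X.
K_p = p_D / (p_E p_G) with p_i = (n_i/n_T)·P.
At X = 0.426: the mole-fraction product g(X) = Π y_i^ν_i = 2.035. Since K_p = g(X)·P^{-1}, P = (g/K_p)^(1/1) = (2.035/0.0087)^(1/1) = 234 kPa.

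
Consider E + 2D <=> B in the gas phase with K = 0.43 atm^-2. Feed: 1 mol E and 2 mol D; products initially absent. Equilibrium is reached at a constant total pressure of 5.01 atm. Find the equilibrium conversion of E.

X = 0.648

Let X = conversion of E (basis 1 mol E); extent of reaction ξ = X.
Moles: n_E = 1 − X; n_D = 2 − 2X; n_B = X.
Total moles n_T = 3 − 2X.
With p_i = (n_i/n_T)P, K = p_B / (p_E p_D^2).
Substituting and setting equal to 0.43 atm^-2 gives a polynomial in X; the root in (0,1) is X = 0.648.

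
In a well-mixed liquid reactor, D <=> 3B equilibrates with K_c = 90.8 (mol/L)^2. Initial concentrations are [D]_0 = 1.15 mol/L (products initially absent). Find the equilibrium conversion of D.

Let X = conversion of D; extent ξ = 1.15·X mol/L.
Concentrations: [D] = 1.15 − 1.15X; [B] = 3.45X.
K_c = [B]^3 / ([D]).
Setting equal to 90.8 and solving for X on (0,1) gives X = 0.799.

X = 0.799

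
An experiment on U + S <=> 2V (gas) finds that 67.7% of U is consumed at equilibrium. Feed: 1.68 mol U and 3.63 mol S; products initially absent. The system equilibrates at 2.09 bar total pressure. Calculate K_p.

K_p = 3.83

Let X = conversion of U (basis 1.68 mol U); extent of reaction ξ = 1.68X.
At extent ξ: n_U = 1.68 − 1.68X; n_S = 3.63 − 1.68X; n_V = 3.36X.
Since Δν = 0, n_T = 5.31 throughout.
At X = 0.677: n_U = 0.543, n_S = 2.49, n_V = 2.27, n_T = 5.31.
p_i = (n_i/n_T)·P. K_p = p_V^2 / (p_U p_S) = 3.83.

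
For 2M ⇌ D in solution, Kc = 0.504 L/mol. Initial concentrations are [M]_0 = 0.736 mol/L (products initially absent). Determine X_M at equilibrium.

X = 0.332

Let X = conversion of M; extent ξ = 0.736X/2 mol/L.
Concentrations: [M] = 0.736 − 0.736X; [D] = 0.368X.
Kc = [D] / ([M]^2).
This equals 0.504 at X = 0.332 (the root in 0 < X < 1).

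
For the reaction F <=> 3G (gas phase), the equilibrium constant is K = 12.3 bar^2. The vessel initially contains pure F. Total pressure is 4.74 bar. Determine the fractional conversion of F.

Basis: 1 mol F initially; let X = conversion of F. Extent ξ = X.
Mole table: n_F = 1 − X; n_G = 3X.
Total moles n_T = 1 + 2X.
With p_i = (n_i/n_T)P, K = p_G^3 / (p_F).
This yields a degree-3 equation in X; solving on (0,1), X = 0.335.

X = 0.335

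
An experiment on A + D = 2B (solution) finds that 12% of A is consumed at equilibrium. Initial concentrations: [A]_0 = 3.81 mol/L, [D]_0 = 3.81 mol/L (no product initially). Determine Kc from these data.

Kc = 0.0744

Let X = conversion of A.
Concentrations: [A] = 3.81 − 3.81X; [D] = 3.81 − 3.81X; [B] = 7.62X.
At X = 0.12: [A] = 3.35, [D] = 3.35, [B] = 0.914.
Kc = [B]^2 / ([A] [D]) = 0.0744.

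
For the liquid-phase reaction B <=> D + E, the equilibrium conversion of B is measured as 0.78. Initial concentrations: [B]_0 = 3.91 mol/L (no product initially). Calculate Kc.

Let X = conversion of B.
Concentrations: [B] = 3.91 − 3.91X; [D] = 3.91X; [E] = 3.91X.
At X = 0.78: [B] = 0.86, [D] = 3.05, [E] = 3.05.
Kc = [D] [E] / ([B]) = 10.8 mol/L.

Kc = 10.8 mol/L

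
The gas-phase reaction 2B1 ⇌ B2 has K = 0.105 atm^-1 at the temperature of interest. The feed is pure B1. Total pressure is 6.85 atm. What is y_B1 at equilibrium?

y_B1 = 0.674

Take 1 mol B1 as basis and let X be its fractional conversion, so ξ = 0.5X.
Moles: n_B1 = 1 − X; n_B2 = 0.5X.
Total moles n_T = 1 − 0.5X.
With p_i = (n_i/n_T)P, K = p_B2 / (p_B1^2).
This yields a degree-2 equation in X; solving on (0,1), X = 0.492.
Then n_B1 = 0.508, n_T = 0.754, so y_B1 = 0.674.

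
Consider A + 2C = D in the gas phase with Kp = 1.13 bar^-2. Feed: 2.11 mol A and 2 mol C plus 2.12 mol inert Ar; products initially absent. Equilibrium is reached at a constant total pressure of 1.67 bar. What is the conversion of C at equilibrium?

X = 0.327

Take 2 mol C as basis and let X be its fractional conversion, so ξ = X.
Moles: n_A = 2.11 − X; n_C = 2 − 2X; n_D = X; n_I = 2.12 (inert).
Summing: n_T = 6.23 − 2X.
Mole fractions y_i = n_i/n_T; Kp = p_D / (p_A p_C^2) with p_i = y_i·P.
Equating to 1.13 bar^-2 and solving on 0 < X < 1: X = 0.327.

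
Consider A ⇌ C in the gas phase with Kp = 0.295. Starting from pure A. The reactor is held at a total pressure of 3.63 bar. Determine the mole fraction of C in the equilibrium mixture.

y_C = 0.228

Let X = conversion of A (basis 1 mol A); extent of reaction ξ = X.
At extent ξ: n_A = 1 − X; n_C = X.
Total moles n_T = 1 (Δν = 0, constant).
y_i = n_i/n_T, p_i = y_i·P. Kp = p_C / (p_A).
Setting this equal to 0.295 and taking the physical root (0 < X < 1) gives X = 0.228.
Then n_C = 0.228, n_T = 1, so y_C = 0.228.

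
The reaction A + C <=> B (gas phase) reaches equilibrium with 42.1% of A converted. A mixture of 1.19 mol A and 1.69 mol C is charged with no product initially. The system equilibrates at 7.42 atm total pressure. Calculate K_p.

K_p = 0.196 atm^-1

Basis: 1.19 mol A initially; let X = conversion of A. Extent ξ = 1.19X.
Moles: n_A = 1.19 − 1.19X; n_C = 1.69 − 1.19X; n_B = 1.19X.
Total moles n_T = 2.88 − 1.19X.
At X = 0.421: n_A = 0.689, n_C = 1.19, n_B = 0.501, n_T = 2.38.
p_i = (n_i/n_T)·P. K_p = p_B / (p_A p_C) = 0.196 atm^-1.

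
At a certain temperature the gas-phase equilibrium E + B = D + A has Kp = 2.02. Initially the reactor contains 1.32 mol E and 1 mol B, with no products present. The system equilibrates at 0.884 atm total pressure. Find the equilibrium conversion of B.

Take 1 mol B as basis and let X be its fractional conversion, so ξ = X.
Moles: n_E = 1.32 − X; n_B = 1 − X; n_D = X; n_A = X.
n_T stays at 2.32 (no change in mole number).
Mole fractions y_i = n_i/n_T; Kp = p_D p_A / (p_E p_B) with p_i = y_i·P.
This yields a degree-2 equation in X; solving on (0,1), X = 0.665.

X = 0.665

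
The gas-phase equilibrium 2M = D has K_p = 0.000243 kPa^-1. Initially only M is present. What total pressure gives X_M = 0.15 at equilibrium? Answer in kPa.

P = 395 kPa

Take 1 mol M as basis and let X be its fractional conversion, so ξ = 0.5X.
Species balance: n_M = 1 − X; n_D = 0.5X.
Summing: n_T = 1 − 0.5X.
K_p = p_D / (p_M^2) with p_i = (n_i/n_T)·P.
At X = 0.15: the mole-fraction product g(X) = Π y_i^ν_i = 0.09602. Since K_p = g(X)·P^{-1}, P = (g/K_p)^(1/1) = (0.09602/0.000243)^(1/1) = 395 kPa.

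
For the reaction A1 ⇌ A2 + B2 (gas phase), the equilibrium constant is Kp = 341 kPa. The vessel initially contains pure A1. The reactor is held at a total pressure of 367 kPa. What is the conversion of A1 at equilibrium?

X = 0.694

Basis: 1 mol A1 initially; let X = conversion of A1. Extent ξ = X.
Species balance: n_A1 = 1 − X; n_A2 = X; n_B2 = X.
Total moles n_T = 1 + X.
y_i = n_i/n_T, p_i = y_i·P. Kp = p_A2 p_B2 / (p_A1).
This yields a degree-2 equation in X; solving on (0,1), X = 0.694.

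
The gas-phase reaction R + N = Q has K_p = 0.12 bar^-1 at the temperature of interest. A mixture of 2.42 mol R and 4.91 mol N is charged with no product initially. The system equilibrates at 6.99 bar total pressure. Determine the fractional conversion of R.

X = 0.345

Let X = conversion of R (basis 2.42 mol R); extent of reaction ξ = 2.42X.
Mole table: n_R = 2.42 − 2.42X; n_N = 4.91 − 2.42X; n_Q = 2.42X.
Summing: n_T = 7.33 − 2.42X.
Mole fractions y_i = n_i/n_T; K_p = p_Q / (p_R p_N) with p_i = y_i·P.
Substituting and setting equal to 0.12 bar^-1 gives a polynomial in X; the root in (0,1) is X = 0.345.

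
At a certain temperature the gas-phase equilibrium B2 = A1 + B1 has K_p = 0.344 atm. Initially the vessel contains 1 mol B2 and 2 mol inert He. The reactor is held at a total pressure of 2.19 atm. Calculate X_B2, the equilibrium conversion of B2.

X = 0.517

Take 1 mol B2 as basis and let X be its fractional conversion, so ξ = X.
At extent ξ: n_B2 = 1 − X; n_A1 = X; n_B1 = X; n_I = 2 (inert).
Summing: n_T = 3 + X.
Mole fractions y_i = n_i/n_T; K_p = p_A1 p_B1 / (p_B2) with p_i = y_i·P.
Substituting and setting equal to 0.344 atm gives a polynomial in X; the root in (0,1) is X = 0.517.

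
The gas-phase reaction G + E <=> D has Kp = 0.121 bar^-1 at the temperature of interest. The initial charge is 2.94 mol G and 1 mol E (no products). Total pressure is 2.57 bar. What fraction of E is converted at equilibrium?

Let X = conversion of E (basis 1 mol E); extent of reaction ξ = X.
Mole table: n_G = 2.94 − X; n_E = 1 − X; n_D = X.
Summing: n_T = 3.94 − X.
Mole fractions y_i = n_i/n_T; Kp = p_D / (p_G p_E) with p_i = y_i·P.
This yields a degree-2 equation in X; solving on (0,1), X = 0.186.

X = 0.186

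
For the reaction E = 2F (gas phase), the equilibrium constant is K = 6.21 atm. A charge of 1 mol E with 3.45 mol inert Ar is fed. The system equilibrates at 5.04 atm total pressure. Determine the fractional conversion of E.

X = 0.695

Let X = conversion of E (basis 1 mol E); extent of reaction ξ = X.
Moles: n_E = 1 − X; n_F = 2X; n_I = 3.45 (inert).
Summing: n_T = 4.45 + X.
Mole fractions y_i = n_i/n_T; K = p_F^2 / (p_E) with p_i = y_i·P.
Equating to 6.21 atm and solving on 0 < X < 1: X = 0.695.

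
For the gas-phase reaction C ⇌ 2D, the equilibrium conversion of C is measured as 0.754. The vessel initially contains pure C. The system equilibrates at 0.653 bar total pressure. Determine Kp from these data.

Take 1 mol C as basis and let X be its fractional conversion, so ξ = X.
Species balance: n_C = 1 − X; n_D = 2X.
Total moles n_T = 1 + X.
At X = 0.754: n_C = 0.246, n_D = 1.51, n_T = 1.75.
p_i = (n_i/n_T)·P. Kp = p_D^2 / (p_C) = 3.44 bar.

Kp = 3.44 bar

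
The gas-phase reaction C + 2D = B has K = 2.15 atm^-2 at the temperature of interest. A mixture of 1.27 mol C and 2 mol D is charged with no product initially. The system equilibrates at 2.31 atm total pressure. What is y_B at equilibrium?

y_B = 0.370

Basis: 2 mol D initially; let X = conversion of D. Extent ξ = X.
Moles: n_C = 1.27 − X; n_D = 2 − 2X; n_B = X.
Summing: n_T = 3.27 − 2X.
With p_i = (n_i/n_T)P, K = p_B / (p_C p_D^2).
Setting this equal to 2.15 atm^-2 and taking the physical root (0 < X < 1) gives X = 0.695.
Then n_B = 0.695, n_T = 1.88, so y_B = 0.370.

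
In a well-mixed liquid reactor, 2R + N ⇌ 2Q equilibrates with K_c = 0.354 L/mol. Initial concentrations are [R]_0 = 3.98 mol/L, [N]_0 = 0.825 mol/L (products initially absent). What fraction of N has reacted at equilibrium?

X = 0.609

Let X = conversion of N; extent ξ = 0.825·X mol/L.
Concentrations: [R] = 3.98 − 1.65X; [N] = 0.825 − 0.825X; [Q] = 1.65X.
K_c = [Q]^2 / ([R]^2 [N]).
Solving K_c = 0.354 for X ∈ (0,1): X = 0.609.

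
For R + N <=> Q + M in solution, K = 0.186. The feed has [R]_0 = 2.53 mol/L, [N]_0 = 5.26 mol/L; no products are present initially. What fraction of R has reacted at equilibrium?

Let X = conversion of R; extent ξ = 2.53·X mol/L.
Concentrations: [R] = 2.53 − 2.53X; [N] = 5.26 − 2.53X; [Q] = 2.53X; [M] = 2.53X.
K = [Q] [M] / ([R] [N]).
Setting equal to 0.186 and solving for X on (0,1) gives X = 0.422.

X = 0.422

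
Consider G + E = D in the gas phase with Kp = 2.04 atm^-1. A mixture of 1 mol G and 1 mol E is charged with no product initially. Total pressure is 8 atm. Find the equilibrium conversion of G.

Take 1 mol G as basis and let X be its fractional conversion, so ξ = X.
Species balance: n_G = 1 − X; n_E = 1 − X; n_D = X.
Summing: n_T = 2 − X.
With p_i = (n_i/n_T)P, Kp = p_D / (p_G p_E).
Equating to 2.04 atm^-1 and solving on 0 < X < 1: X = 0.760.

X = 0.760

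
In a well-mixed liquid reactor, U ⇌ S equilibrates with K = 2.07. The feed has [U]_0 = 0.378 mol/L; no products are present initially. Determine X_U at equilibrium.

X = 0.674

Let X = conversion of U; extent ξ = 0.378·X mol/L.
Concentrations: [U] = 0.378 − 0.378X; [S] = 0.378X.
K = [S] / ([U]).
Solving K = 2.07 for X ∈ (0,1): X = 0.674.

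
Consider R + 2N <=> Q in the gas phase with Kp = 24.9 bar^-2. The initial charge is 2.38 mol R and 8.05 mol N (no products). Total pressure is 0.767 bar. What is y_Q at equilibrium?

y_Q = 0.318

Basis: 2.38 mol R initially; let X = conversion of R. Extent ξ = 2.38X.
Moles: n_R = 2.38 − 2.38X; n_N = 8.05 − 4.76X; n_Q = 2.38X.
Summing: n_T = 10.4 − 4.76X.
Mole fractions y_i = n_i/n_T; Kp = p_Q / (p_R p_N^2) with p_i = y_i·P.
Setting this equal to 24.9 bar^-2 and taking the physical root (0 < X < 1) gives X = 0.852.
Then n_Q = 2.03, n_T = 6.37, so y_Q = 0.318.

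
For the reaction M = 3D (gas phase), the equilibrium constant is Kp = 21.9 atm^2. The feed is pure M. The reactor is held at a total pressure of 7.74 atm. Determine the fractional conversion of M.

Take 1 mol M as basis and let X be its fractional conversion, so ξ = X.
Species balance: n_M = 1 − X; n_D = 3X.
Total moles n_T = 1 + 2X.
Mole fractions y_i = n_i/n_T; Kp = p_D^3 / (p_M) with p_i = y_i·P.
Equating to 21.9 atm^2 and solving on 0 < X < 1: X = 0.288.

X = 0.288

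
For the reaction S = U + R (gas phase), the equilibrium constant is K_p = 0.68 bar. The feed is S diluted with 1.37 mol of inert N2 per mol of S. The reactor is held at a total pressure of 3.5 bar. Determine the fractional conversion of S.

X = 0.519

Let X = conversion of S (basis 1 mol S); extent of reaction ξ = X.
Mole table: n_S = 1 − X; n_U = X; n_R = X; n_I = 1.37 (inert).
Summing: n_T = 2.37 + X.
With p_i = (n_i/n_T)P, K_p = p_U p_R / (p_S).
Equating to 0.68 bar and solving on 0 < X < 1: X = 0.519.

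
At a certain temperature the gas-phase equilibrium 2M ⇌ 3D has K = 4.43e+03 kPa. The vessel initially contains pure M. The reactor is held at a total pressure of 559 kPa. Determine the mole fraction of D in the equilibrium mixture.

Let X = conversion of M (basis 1 mol M); extent of reaction ξ = 0.5X.
Species balance: n_M = 1 − X; n_D = 1.5X.
Summing: n_T = 1 + 0.5X.
With p_i = (n_i/n_T)P, K = p_D^3 / (p_M^2).
This yields a degree-3 equation in X; solving on (0,1), X = 0.682.
Then n_D = 1.02, n_T = 1.34, so y_D = 0.763.

y_D = 0.763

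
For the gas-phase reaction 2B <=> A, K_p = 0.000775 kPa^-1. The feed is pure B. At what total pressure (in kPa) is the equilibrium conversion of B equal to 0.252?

P = 254 kPa

Basis: 1 mol B initially; let X = conversion of B. Extent ξ = 0.5X.
At extent ξ: n_B = 1 − X; n_A = 0.5X.
Total moles n_T = 1 − 0.5X.
K_p = p_A / (p_B^2) with p_i = (n_i/n_T)·P.
At X = 0.252: the mole-fraction product g(X) = Π y_i^ν_i = 0.1968. Since K_p = g(X)·P^{-1}, P = (g/K_p)^(1/1) = (0.1968/0.000775)^(1/1) = 254 kPa.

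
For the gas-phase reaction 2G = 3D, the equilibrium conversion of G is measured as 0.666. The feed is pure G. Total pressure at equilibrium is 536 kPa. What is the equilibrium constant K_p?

K_p = 3.59e+03 kPa

Let X = conversion of G (basis 1 mol G); extent of reaction ξ = 0.5X.
At extent ξ: n_G = 1 − X; n_D = 1.5X.
n_T = Σnᵢ = 1 + 0.5X.
At X = 0.666: n_G = 0.334, n_D = 0.999, n_T = 1.33.
p_i = (n_i/n_T)·P. K_p = p_D^3 / (p_G^2) = 3.59e+03 kPa.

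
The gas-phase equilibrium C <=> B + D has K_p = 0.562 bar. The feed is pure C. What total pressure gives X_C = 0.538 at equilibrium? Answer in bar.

P = 1.38 bar

Let X = conversion of C (basis 1 mol C); extent of reaction ξ = X.
Mole table: n_C = 1 − X; n_B = X; n_D = X.
n_T = Σnᵢ = 1 + X.
K_p = p_B p_D / (p_C) with p_i = (n_i/n_T)·P.
At X = 0.538: the mole-fraction product g(X) = Π y_i^ν_i = 0.4073. Since K_p = g(X)·P^{1}, P = (K_p/g)^(1/1) = (0.562/0.4073)^(1/1) = 1.38 bar.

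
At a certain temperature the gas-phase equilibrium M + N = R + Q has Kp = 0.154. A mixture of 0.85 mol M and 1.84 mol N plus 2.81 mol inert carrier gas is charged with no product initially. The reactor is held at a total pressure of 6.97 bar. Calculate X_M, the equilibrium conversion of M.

X = 0.403

Take 0.85 mol M as basis and let X be its fractional conversion, so ξ = 0.85X.
Mole table: n_M = 0.85 − 0.85X; n_N = 1.84 − 0.85X; n_R = 0.85X; n_Q = 0.85X; n_I = 2.81 (inert).
Since Δν = 0, n_T = 5.5 throughout.
With p_i = (n_i/n_T)P, Kp = p_R p_Q / (p_M p_N).
This yields a degree-2 equation in X; solving on (0,1), X = 0.403.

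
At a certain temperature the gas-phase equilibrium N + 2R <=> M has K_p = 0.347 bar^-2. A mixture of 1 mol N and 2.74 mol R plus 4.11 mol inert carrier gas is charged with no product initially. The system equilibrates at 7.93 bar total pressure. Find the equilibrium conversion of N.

Basis: 1 mol N initially; let X = conversion of N. Extent ξ = X.
Mole table: n_N = 1 − X; n_R = 2.74 − 2X; n_M = X; n_I = 4.11 (inert).
Total moles n_T = 7.85 − 2X.
With p_i = (n_i/n_T)P, K_p = p_M / (p_N p_R^2).
Setting this equal to 0.347 bar^-2 and taking the physical root (0 < X < 1) gives X = 0.559.

X = 0.559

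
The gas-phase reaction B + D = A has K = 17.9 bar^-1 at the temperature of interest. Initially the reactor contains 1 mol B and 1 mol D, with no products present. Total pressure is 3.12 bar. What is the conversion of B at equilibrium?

X = 0.867

Let X = conversion of B (basis 1 mol B); extent of reaction ξ = X.
Moles: n_B = 1 − X; n_D = 1 − X; n_A = X.
Total moles n_T = 2 − X.
With p_i = (n_i/n_T)P, K = p_A / (p_B p_D).
Setting this equal to 17.9 bar^-1 and taking the physical root (0 < X < 1) gives X = 0.867.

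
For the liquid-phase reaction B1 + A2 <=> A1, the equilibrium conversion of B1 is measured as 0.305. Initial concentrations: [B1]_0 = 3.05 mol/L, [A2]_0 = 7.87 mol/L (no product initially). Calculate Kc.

Let X = conversion of B1.
Concentrations: [B1] = 3.05 − 3.05X; [A2] = 7.87 − 3.05X; [A1] = 3.05X.
At X = 0.305: [B1] = 2.12, [A2] = 6.94, [A1] = 0.93.
Kc = [A1] / ([B1] [A2]) = 0.0632 L/mol.

Kc = 0.0632 L/mol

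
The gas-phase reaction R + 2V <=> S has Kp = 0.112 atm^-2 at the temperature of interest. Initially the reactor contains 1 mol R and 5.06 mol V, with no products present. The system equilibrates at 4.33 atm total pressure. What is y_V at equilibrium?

Take 1 mol R as basis and let X be its fractional conversion, so ξ = X.
Moles: n_R = 1 − X; n_V = 5.06 − 2X; n_S = X.
Summing: n_T = 6.06 − 2X.
With p_i = (n_i/n_T)P, Kp = p_S / (p_R p_V^2).
Equating to 0.112 atm^-2 and solving on 0 < X < 1: X = 0.571.
Then n_V = 3.92, n_T = 4.92, so y_V = 0.797.

y_V = 0.797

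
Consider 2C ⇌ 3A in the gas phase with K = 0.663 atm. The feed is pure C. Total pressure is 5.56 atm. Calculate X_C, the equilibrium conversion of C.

Basis: 1 mol C initially; let X = conversion of C. Extent ξ = 0.5X.
Species balance: n_C = 1 − X; n_A = 1.5X.
Total moles n_T = 1 + 0.5X.
y_i = n_i/n_T, p_i = y_i·P. K = p_A^3 / (p_C^2).
Equating to 0.663 atm and solving on 0 < X < 1: X = 0.276.

X = 0.276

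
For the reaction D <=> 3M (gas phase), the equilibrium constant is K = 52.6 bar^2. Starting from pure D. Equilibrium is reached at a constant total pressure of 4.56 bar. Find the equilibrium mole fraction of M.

Let X = conversion of D (basis 1 mol D); extent of reaction ξ = X.
Species balance: n_D = 1 − X; n_M = 3X.
Summing: n_T = 1 + 2X.
y_i = n_i/n_T, p_i = y_i·P. K = p_M^3 / (p_D).
Setting this equal to 52.6 bar^2 and taking the physical root (0 < X < 1) gives X = 0.569.
Then n_M = 1.71, n_T = 2.14, so y_M = 0.799.

y_M = 0.799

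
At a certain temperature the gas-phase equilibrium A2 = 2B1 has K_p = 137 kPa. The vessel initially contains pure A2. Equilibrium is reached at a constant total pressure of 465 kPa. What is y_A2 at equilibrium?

Let X = conversion of A2 (basis 1 mol A2); extent of reaction ξ = X.
Moles: n_A2 = 1 − X; n_B1 = 2X.
n_T = Σnᵢ = 1 + X.
Mole fractions y_i = n_i/n_T; K_p = p_B1^2 / (p_A2) with p_i = y_i·P.
This yields a degree-2 equation in X; solving on (0,1), X = 0.262.
Then n_A2 = 0.738, n_T = 1.26, so y_A2 = 0.585.

y_A2 = 0.585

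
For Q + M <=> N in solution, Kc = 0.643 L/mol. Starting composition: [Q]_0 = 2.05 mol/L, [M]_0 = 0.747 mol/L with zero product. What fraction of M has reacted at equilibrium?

X = 0.517

Let X = conversion of M; extent ξ = 0.747·X mol/L.
Concentrations: [Q] = 2.05 − 0.747X; [M] = 0.747 − 0.747X; [N] = 0.747X.
Kc = [N] / ([Q] [M]).
Equating to 0.643 L/mol: the physical root is X = 0.517.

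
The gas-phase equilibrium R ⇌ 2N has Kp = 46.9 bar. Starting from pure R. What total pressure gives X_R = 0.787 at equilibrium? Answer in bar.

P = 7.21 bar

Take 1 mol R as basis and let X be its fractional conversion, so ξ = X.
Mole table: n_R = 1 − X; n_N = 2X.
Total moles n_T = 1 + X.
Kp = p_N^2 / (p_R) with p_i = (n_i/n_T)·P.
At X = 0.787: the mole-fraction product g(X) = Π y_i^ν_i = 6.509. Since Kp = g(X)·P^{1}, P = (Kp/g)^(1/1) = (46.9/6.509)^(1/1) = 7.21 bar.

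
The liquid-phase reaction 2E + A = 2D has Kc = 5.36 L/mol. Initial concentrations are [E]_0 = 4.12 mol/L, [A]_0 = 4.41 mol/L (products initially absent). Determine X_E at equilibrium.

Let X = conversion of E; extent ξ = 4.12X/2 mol/L.
Concentrations: [E] = 4.12 − 4.12X; [A] = 4.41 − 2.06X; [D] = 4.12X.
Kc = [D]^2 / ([E]^2 [A]).
This equals 5.36 at X = 0.794 (the root in 0 < X < 1).

X = 0.794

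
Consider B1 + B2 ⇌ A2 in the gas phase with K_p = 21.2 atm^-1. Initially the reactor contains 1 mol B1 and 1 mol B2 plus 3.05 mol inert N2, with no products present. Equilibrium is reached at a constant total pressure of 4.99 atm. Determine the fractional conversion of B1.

Let X = conversion of B1 (basis 1 mol B1); extent of reaction ξ = X.
Moles: n_B1 = 1 − X; n_B2 = 1 − X; n_A2 = X; n_I = 3.05 (inert).
Summing: n_T = 5.05 − X.
y_i = n_i/n_T, p_i = y_i·P. K_p = p_A2 / (p_B1 p_B2).
Equating to 21.2 atm^-1 and solving on 0 < X < 1: X = 0.819.

X = 0.819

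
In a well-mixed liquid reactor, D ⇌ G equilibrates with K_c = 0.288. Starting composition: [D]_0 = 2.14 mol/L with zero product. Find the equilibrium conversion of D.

X = 0.224

Let X = conversion of D; extent ξ = 2.14·X mol/L.
Concentrations: [D] = 2.14 − 2.14X; [G] = 2.14X.
K_c = [G] / ([D]).
Setting equal to 0.288 and solving for X on (0,1) gives X = 0.224.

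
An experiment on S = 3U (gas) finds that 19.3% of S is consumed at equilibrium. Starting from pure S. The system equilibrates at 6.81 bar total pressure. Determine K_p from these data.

Basis: 1 mol S initially; let X = conversion of S. Extent ξ = X.
At extent ξ: n_S = 1 − X; n_U = 3X.
Summing: n_T = 1 + 2X.
At X = 0.193: n_S = 0.807, n_U = 0.579, n_T = 1.39.
p_i = (n_i/n_T)·P. K_p = p_U^3 / (p_S) = 5.81 bar^2.

K_p = 5.81 bar^2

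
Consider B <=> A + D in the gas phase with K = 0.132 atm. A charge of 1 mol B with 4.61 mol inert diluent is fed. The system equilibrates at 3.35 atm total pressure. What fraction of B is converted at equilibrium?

X = 0.382

Basis: 1 mol B initially; let X = conversion of B. Extent ξ = X.
Mole table: n_B = 1 − X; n_A = X; n_D = X; n_I = 4.61 (inert).
n_T = Σnᵢ = 5.61 + X.
y_i = n_i/n_T, p_i = y_i·P. K = p_A p_D / (p_B).
Equating to 0.132 atm and solving on 0 < X < 1: X = 0.382.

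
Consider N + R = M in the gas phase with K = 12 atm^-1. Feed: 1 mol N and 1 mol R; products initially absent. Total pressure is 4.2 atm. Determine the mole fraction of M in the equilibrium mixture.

y_M = 0.755

Let X = conversion of N (basis 1 mol N); extent of reaction ξ = X.
Moles: n_N = 1 − X; n_R = 1 − X; n_M = X.
Total moles n_T = 2 − X.
y_i = n_i/n_T, p_i = y_i·P. K = p_M / (p_N p_R).
Equating to 12 atm^-1 and solving on 0 < X < 1: X = 0.861.
Then n_M = 0.861, n_T = 1.14, so y_M = 0.755.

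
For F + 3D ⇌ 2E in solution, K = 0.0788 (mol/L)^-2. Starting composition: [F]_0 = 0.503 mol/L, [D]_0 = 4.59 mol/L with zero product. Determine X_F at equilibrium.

Let X = conversion of F; extent ξ = 0.503·X mol/L.
Concentrations: [F] = 0.503 − 0.503X; [D] = 4.59 − 1.51X; [E] = 1.01X.
K = [E]^2 / ([F] [D]^3).
Equating to 0.0788 (mol/L)^-2: the physical root is X = 0.708.

X = 0.708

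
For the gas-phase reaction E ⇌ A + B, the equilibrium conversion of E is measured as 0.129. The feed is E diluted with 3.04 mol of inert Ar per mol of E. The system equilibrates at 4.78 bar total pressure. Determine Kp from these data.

Kp = 0.0219 bar

Take 1 mol E as basis and let X be its fractional conversion, so ξ = X.
Species balance: n_E = 1 − X; n_A = X; n_B = X; n_I = 3.04 (inert).
Total moles n_T = 4.04 + X.
At X = 0.129: n_E = 0.871, n_A = 0.129, n_B = 0.129, n_T = 4.17.
p_i = (n_i/n_T)·P. Kp = p_A p_B / (p_E) = 0.0219 bar.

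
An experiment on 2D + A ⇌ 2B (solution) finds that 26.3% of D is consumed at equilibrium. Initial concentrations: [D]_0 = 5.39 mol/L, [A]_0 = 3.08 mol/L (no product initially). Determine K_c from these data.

K_c = 0.0537 L/mol

Let X = conversion of D.
Concentrations: [D] = 5.39 − 5.39X; [A] = 3.08 − 2.69X; [B] = 5.39X.
At X = 0.263: [D] = 3.97, [A] = 2.37, [B] = 1.42.
K_c = [B]^2 / ([D]^2 [A]) = 0.0537 L/mol.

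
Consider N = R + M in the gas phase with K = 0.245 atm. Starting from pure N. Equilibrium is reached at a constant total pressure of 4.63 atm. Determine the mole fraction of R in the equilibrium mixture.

y_R = 0.183

Take 1 mol N as basis and let X be its fractional conversion, so ξ = X.
Moles: n_N = 1 − X; n_R = X; n_M = X.
n_T = Σnᵢ = 1 + X.
y_i = n_i/n_T, p_i = y_i·P. K = p_R p_M / (p_N).
This yields a degree-2 equation in X; solving on (0,1), X = 0.224.
Then n_R = 0.224, n_T = 1.22, so y_R = 0.183.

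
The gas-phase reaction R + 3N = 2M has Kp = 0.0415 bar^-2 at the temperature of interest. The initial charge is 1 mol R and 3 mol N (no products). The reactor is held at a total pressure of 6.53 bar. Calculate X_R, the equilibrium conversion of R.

Let X = conversion of R (basis 1 mol R); extent of reaction ξ = X.
Species balance: n_R = 1 − X; n_N = 3 − 3X; n_M = 2X.
Summing: n_T = 4 − 2X.
Mole fractions y_i = n_i/n_T; Kp = p_M^2 / (p_R p_N^3) with p_i = y_i·P.
This yields a degree-4 equation in X; solving on (0,1), X = 0.395.

X = 0.395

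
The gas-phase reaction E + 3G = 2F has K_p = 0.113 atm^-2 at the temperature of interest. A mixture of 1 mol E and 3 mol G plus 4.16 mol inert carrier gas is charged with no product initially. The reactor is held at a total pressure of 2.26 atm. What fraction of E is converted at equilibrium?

Let X = conversion of E (basis 1 mol E); extent of reaction ξ = X.
Species balance: n_E = 1 − X; n_G = 3 − 3X; n_F = 2X; n_I = 4.16 (inert).
n_T = Σnᵢ = 8.16 − 2X.
y_i = n_i/n_T, p_i = y_i·P. K_p = p_F^2 / (p_E p_G^3).
Equating to 0.113 atm^-2 and solving on 0 < X < 1: X = 0.173.

X = 0.173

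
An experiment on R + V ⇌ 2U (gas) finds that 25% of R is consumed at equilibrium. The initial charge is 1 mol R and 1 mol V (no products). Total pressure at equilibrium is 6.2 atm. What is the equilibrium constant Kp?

Basis: 1 mol R initially; let X = conversion of R. Extent ξ = X.
At extent ξ: n_R = 1 − X; n_V = 1 − X; n_U = 2X.
n_T stays at 2 (no change in mole number).
At X = 0.25: n_R = 0.75, n_V = 0.75, n_U = 0.5, n_T = 2.
p_i = (n_i/n_T)·P. Kp = p_U^2 / (p_R p_V) = 0.444.

Kp = 0.444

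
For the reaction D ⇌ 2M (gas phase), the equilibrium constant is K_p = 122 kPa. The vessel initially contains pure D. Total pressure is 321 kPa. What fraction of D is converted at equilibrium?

X = 0.295

Let X = conversion of D (basis 1 mol D); extent of reaction ξ = X.
Moles: n_D = 1 − X; n_M = 2X.
Total moles n_T = 1 + X.
Mole fractions y_i = n_i/n_T; K_p = p_M^2 / (p_D) with p_i = y_i·P.
Substituting and setting equal to 122 kPa gives a polynomial in X; the root in (0,1) is X = 0.295.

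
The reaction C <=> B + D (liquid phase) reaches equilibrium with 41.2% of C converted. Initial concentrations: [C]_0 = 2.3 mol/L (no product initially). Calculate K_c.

Let X = conversion of C.
Concentrations: [C] = 2.3 − 2.3X; [B] = 2.3X; [D] = 2.3X.
At X = 0.412: [C] = 1.35, [B] = 0.948, [D] = 0.948.
K_c = [B] [D] / ([C]) = 0.664 mol/L.

K_c = 0.664 mol/L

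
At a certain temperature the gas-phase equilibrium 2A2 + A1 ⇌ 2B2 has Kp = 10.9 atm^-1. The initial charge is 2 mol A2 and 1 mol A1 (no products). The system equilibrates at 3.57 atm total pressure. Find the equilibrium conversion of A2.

Let X = conversion of A2 (basis 2 mol A2); extent of reaction ξ = X.
Species balance: n_A2 = 2 − 2X; n_A1 = 1 − X; n_B2 = 2X.
Summing: n_T = 3 − X.
Mole fractions y_i = n_i/n_T; Kp = p_B2^2 / (p_A2^2 p_A1) with p_i = y_i·P.
Equating to 10.9 atm^-1 and solving on 0 < X < 1: X = 0.694.

X = 0.694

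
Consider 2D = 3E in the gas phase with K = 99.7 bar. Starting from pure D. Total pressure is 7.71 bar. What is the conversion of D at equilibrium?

X = 0.728

Take 1 mol D as basis and let X be its fractional conversion, so ξ = 0.5X.
At extent ξ: n_D = 1 − X; n_E = 1.5X.
Summing: n_T = 1 + 0.5X.
y_i = n_i/n_T, p_i = y_i·P. K = p_E^3 / (p_D^2).
Setting this equal to 99.7 bar and taking the physical root (0 < X < 1) gives X = 0.728.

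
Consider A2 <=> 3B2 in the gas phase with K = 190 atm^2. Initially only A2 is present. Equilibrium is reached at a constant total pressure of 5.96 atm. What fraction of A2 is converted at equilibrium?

Take 1 mol A2 as basis and let X be its fractional conversion, so ξ = X.
At extent ξ: n_A2 = 1 − X; n_B2 = 3X.
Summing: n_T = 1 + 2X.
y_i = n_i/n_T, p_i = y_i·P. K = p_B2^3 / (p_A2).
Equating to 190 atm^2 and solving on 0 < X < 1: X = 0.700.

X = 0.700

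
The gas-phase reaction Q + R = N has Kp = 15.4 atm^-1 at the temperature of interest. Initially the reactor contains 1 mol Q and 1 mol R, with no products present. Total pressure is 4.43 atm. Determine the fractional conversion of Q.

X = 0.880

Basis: 1 mol Q initially; let X = conversion of Q. Extent ξ = X.
Moles: n_Q = 1 − X; n_R = 1 − X; n_N = X.
n_T = Σnᵢ = 2 − X.
Mole fractions y_i = n_i/n_T; Kp = p_N / (p_Q p_R) with p_i = y_i·P.
Equating to 15.4 atm^-1 and solving on 0 < X < 1: X = 0.880.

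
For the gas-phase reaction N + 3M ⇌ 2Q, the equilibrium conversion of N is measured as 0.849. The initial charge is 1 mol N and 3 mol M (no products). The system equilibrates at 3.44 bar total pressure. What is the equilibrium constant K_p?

K_p = 92 bar^-2

Basis: 1 mol N initially; let X = conversion of N. Extent ξ = X.
Mole table: n_N = 1 − X; n_M = 3 − 3X; n_Q = 2X.
Summing: n_T = 4 − 2X.
At X = 0.849: n_N = 0.151, n_M = 0.453, n_Q = 1.7, n_T = 2.3.
p_i = (n_i/n_T)·P. K_p = p_Q^2 / (p_N p_M^3) = 92 bar^-2.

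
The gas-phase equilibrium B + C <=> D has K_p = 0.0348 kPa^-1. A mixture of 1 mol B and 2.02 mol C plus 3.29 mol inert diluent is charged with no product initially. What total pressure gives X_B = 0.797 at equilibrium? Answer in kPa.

P = 509 kPa

Basis: 1 mol B initially; let X = conversion of B. Extent ξ = X.
Mole table: n_B = 1 − X; n_C = 2.02 − X; n_D = X; n_I = 3.29 (inert).
Total moles n_T = 6.31 − X.
K_p = p_D / (p_B p_C) with p_i = (n_i/n_T)·P.
At X = 0.797: the mole-fraction product g(X) = Π y_i^ν_i = 17.7. Since K_p = g(X)·P^{-1}, P = (g/K_p)^(1/1) = (17.7/0.0348)^(1/1) = 509 kPa.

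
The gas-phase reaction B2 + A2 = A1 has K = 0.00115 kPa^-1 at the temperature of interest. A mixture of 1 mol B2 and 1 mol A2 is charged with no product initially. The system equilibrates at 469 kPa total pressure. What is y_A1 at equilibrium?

Let X = conversion of B2 (basis 1 mol B2); extent of reaction ξ = X.
Moles: n_B2 = 1 − X; n_A2 = 1 − X; n_A1 = X.
n_T = Σnᵢ = 2 − X.
With p_i = (n_i/n_T)P, K = p_A1 / (p_B2 p_A2).
Setting this equal to 0.00115 kPa^-1 and taking the physical root (0 < X < 1) gives X = 0.194.
Then n_A1 = 0.194, n_T = 1.81, so y_A1 = 0.107.

y_A1 = 0.107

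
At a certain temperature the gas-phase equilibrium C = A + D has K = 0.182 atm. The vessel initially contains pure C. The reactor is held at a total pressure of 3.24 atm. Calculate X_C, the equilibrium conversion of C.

Let X = conversion of C (basis 1 mol C); extent of reaction ξ = X.
At extent ξ: n_C = 1 − X; n_A = X; n_D = X.
Summing: n_T = 1 + X.
Mole fractions y_i = n_i/n_T; K = p_A p_D / (p_C) with p_i = y_i·P.
Setting this equal to 0.182 atm and taking the physical root (0 < X < 1) gives X = 0.231.

X = 0.231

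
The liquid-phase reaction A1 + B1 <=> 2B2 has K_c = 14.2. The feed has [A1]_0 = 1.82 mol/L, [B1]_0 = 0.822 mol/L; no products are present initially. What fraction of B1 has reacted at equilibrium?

X = 0.851

Let X = conversion of B1; extent ξ = 0.822·X mol/L.
Concentrations: [A1] = 1.82 − 0.822X; [B1] = 0.822 − 0.822X; [B2] = 1.64X.
K_c = [B2]^2 / ([A1] [B1]).
Setting equal to 14.2 and solving for X on (0,1) gives X = 0.851.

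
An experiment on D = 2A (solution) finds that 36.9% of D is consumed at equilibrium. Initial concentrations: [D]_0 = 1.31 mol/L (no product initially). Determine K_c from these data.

K_c = 1.13 mol/L

Let X = conversion of D.
Concentrations: [D] = 1.31 − 1.31X; [A] = 2.62X.
At X = 0.369: [D] = 0.827, [A] = 0.967.
K_c = [A]^2 / ([D]) = 1.13 mol/L.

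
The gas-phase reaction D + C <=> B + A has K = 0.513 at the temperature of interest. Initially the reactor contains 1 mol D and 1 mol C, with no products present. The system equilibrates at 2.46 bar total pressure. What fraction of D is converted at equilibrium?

X = 0.417

Let X = conversion of D (basis 1 mol D); extent of reaction ξ = X.
Moles: n_D = 1 − X; n_C = 1 − X; n_B = X; n_A = X.
Total moles n_T = 2 (Δν = 0, constant).
y_i = n_i/n_T, p_i = y_i·P. K = p_B p_A / (p_D p_C).
Substituting and setting equal to 0.513 gives a polynomial in X; the root in (0,1) is X = 0.417.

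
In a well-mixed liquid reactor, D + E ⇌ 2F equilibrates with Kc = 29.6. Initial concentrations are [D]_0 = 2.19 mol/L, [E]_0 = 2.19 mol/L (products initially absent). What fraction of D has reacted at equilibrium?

Let X = conversion of D; extent ξ = 2.19·X mol/L.
Concentrations: [D] = 2.19 − 2.19X; [E] = 2.19 − 2.19X; [F] = 4.38X.
Kc = [F]^2 / ([D] [E]).
Equating to 29.6: the physical root is X = 0.731.

X = 0.731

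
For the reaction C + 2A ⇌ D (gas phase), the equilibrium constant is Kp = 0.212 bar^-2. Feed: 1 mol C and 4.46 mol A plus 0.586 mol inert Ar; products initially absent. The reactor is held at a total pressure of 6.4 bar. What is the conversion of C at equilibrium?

Basis: 1 mol C initially; let X = conversion of C. Extent ξ = X.
Mole table: n_C = 1 − X; n_A = 4.46 − 2X; n_D = X; n_I = 0.586 (inert).
Total moles n_T = 6.05 − 2X.
y_i = n_i/n_T, p_i = y_i·P. Kp = p_D / (p_C p_A^2).
Setting this equal to 0.212 bar^-2 and taking the physical root (0 < X < 1) gives X = 0.784.

X = 0.784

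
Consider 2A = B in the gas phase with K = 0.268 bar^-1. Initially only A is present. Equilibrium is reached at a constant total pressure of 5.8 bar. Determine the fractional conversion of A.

Let X = conversion of A (basis 1 mol A); extent of reaction ξ = 0.5X.
At extent ξ: n_A = 1 − X; n_B = 0.5X.
Summing: n_T = 1 − 0.5X.
With p_i = (n_i/n_T)P, K = p_B / (p_A^2).
Setting this equal to 0.268 bar^-1 and taking the physical root (0 < X < 1) gives X = 0.628.

X = 0.628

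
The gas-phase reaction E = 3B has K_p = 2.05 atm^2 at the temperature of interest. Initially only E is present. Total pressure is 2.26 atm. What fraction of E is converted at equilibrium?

X = 0.298

Take 1 mol E as basis and let X be its fractional conversion, so ξ = X.
Species balance: n_E = 1 − X; n_B = 3X.
Total moles n_T = 1 + 2X.
Mole fractions y_i = n_i/n_T; K_p = p_B^3 / (p_E) with p_i = y_i·P.
This yields a degree-3 equation in X; solving on (0,1), X = 0.298.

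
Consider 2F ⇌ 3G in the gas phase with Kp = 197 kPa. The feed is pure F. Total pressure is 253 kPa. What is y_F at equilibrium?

y_F = 0.455

Let X = conversion of F (basis 1 mol F); extent of reaction ξ = 0.5X.
At extent ξ: n_F = 1 − X; n_G = 1.5X.
n_T = Σnᵢ = 1 + 0.5X.
y_i = n_i/n_T, p_i = y_i·P. Kp = p_G^3 / (p_F^2).
Substituting and setting equal to 197 kPa gives a polynomial in X; the root in (0,1) is X = 0.444.
Then n_F = 0.556, n_T = 1.22, so y_F = 0.455.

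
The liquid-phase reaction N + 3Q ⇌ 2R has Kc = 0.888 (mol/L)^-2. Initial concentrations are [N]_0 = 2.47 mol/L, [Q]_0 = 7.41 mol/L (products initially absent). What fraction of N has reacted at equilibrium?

Let X = conversion of N; extent ξ = 2.47·X mol/L.
Concentrations: [N] = 2.47 − 2.47X; [Q] = 7.41 − 7.41X; [R] = 4.94X.
Kc = [R]^2 / ([N] [Q]^3).
Setting equal to 0.888 and solving for X on (0,1) gives X = 0.668.

X = 0.668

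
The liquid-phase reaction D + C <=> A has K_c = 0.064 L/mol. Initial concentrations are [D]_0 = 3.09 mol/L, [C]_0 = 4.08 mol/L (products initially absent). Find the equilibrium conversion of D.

Let X = conversion of D; extent ξ = 3.09·X mol/L.
Concentrations: [D] = 3.09 − 3.09X; [C] = 4.08 − 3.09X; [A] = 3.09X.
K_c = [A] / ([D] [C]).
This equals 0.064 at X = 0.184 (the root in 0 < X < 1).

X = 0.184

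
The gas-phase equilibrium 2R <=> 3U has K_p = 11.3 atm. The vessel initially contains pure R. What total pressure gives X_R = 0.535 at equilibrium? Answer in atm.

P = 5.99 atm

Take 1 mol R as basis and let X be its fractional conversion, so ξ = 0.5X.
Species balance: n_R = 1 − X; n_U = 1.5X.
Total moles n_T = 1 + 0.5X.
K_p = p_U^3 / (p_R^2) with p_i = (n_i/n_T)·P.
At X = 0.535: the mole-fraction product g(X) = Π y_i^ν_i = 1.886. Since K_p = g(X)·P^{1}, P = (K_p/g)^(1/1) = (11.3/1.886)^(1/1) = 5.99 atm.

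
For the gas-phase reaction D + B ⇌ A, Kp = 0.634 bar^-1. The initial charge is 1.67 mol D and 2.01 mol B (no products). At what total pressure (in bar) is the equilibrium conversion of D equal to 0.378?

P = 2.12 bar

Basis: 1.67 mol D initially; let X = conversion of D. Extent ξ = 1.67X.
At extent ξ: n_D = 1.67 − 1.67X; n_B = 2.01 − 1.67X; n_A = 1.67X.
Total moles n_T = 3.68 − 1.67X.
Kp = p_A / (p_D p_B) with p_i = (n_i/n_T)·P.
At X = 0.378: the mole-fraction product g(X) = Π y_i^ν_i = 1.344. Since Kp = g(X)·P^{-1}, P = (g/Kp)^(1/1) = (1.344/0.634)^(1/1) = 2.12 bar.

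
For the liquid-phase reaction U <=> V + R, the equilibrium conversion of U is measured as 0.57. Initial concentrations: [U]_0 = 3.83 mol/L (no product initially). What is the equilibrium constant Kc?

Let X = conversion of U.
Concentrations: [U] = 3.83 − 3.83X; [V] = 3.83X; [R] = 3.83X.
At X = 0.57: [U] = 1.65, [V] = 2.18, [R] = 2.18.
Kc = [V] [R] / ([U]) = 2.89 mol/L.

Kc = 2.89 mol/L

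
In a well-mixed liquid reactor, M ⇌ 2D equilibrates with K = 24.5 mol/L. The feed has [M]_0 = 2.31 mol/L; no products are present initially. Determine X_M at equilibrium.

X = 0.774

Let X = conversion of M; extent ξ = 2.31·X mol/L.
Concentrations: [M] = 2.31 − 2.31X; [D] = 4.62X.
K = [D]^2 / ([M]).
Setting equal to 24.5 and solving for X on (0,1) gives X = 0.774.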